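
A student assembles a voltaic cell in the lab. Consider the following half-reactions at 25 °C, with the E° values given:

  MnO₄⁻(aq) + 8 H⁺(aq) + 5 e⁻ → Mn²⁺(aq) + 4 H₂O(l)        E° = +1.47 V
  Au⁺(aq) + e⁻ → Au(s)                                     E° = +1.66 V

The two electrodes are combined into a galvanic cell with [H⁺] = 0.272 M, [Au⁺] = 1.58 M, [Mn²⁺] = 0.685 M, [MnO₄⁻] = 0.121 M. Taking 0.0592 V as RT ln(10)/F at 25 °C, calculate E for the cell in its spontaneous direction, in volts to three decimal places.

Au⁺/Au is the cathode (higher E°), MnO₄⁻/Mn²⁺ the anode: E°cell = +1.66 − (+1.47) = +0.19 V, n = 5.
Overall: 5 Au⁺(aq) + Mn²⁺(aq) + 4 H₂O(l) → 5 Au(s) + MnO₄⁻(aq) + 8 H⁺(aq)
Q = [MnO₄⁻]·[H⁺]^8 / ([Au⁺]^5·[Mn²⁺]); log Q = -6.270.
E = E° − (0.0592/n) log Q = +0.19 − (0.0592/5)(-6.270) = +0.264 V.

+0.264 V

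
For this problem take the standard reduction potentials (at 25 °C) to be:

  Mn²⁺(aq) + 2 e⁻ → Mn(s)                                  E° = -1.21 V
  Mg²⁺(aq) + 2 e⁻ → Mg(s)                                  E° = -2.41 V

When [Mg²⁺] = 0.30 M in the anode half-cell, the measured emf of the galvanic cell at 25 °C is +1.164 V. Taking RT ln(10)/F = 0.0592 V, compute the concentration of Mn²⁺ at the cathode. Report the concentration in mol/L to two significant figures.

0.018 M

Mn²⁺/Mn is the cathode, Mg²⁺/Mg the anode: E°cell = +1.20 V, n = 2.
Overall reaction: Mn²⁺(aq) + Mg(s) → Mn(s) + Mg²⁺(aq); Q = [Mg²⁺]^1/[Mn²⁺]^1.
From E = E° − (0.0592/n) log Q: log Q = (E° − E)·n/0.0592 = (+1.20 − (+1.164))·2/0.0592 = 1.2162.
So 1·log[Mn²⁺] = 1·log(0.3) − log Q = -0.5229 − (1.2162) = -1.7391; [Mn²⁺] = 10^(-1.7391) ≈ 0.018 M.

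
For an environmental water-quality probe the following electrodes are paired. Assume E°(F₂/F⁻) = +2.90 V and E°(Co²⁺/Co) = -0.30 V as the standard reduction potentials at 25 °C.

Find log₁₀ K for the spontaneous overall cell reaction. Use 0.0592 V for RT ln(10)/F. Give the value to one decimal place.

Cathode: F₂/F⁻; anode: Co²⁺/Co. E°cell = +3.20 V, n = 2.
log K = nE°cell / 0.0592 = (2)(+3.20) / 0.0592 = 108.1.

108.1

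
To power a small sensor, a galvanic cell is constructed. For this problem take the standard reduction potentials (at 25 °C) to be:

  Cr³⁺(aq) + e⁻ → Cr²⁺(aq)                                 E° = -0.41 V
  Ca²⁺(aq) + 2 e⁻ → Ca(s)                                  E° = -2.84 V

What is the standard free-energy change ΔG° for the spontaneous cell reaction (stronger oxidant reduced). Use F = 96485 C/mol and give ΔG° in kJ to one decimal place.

Cr³⁺/Cr²⁺ (E° = -0.41 V) is the cathode; Ca²⁺/Ca (E° = -2.84 V) is the anode, so E°cell = +2.43 V.
Balancing electrons gives n = 2 (lcm of 1 and 2).
ΔG° = −nFE° = −(2)(96485)(+2.43) = -468,917 J = -468.9 kJ.

-468.9 kJ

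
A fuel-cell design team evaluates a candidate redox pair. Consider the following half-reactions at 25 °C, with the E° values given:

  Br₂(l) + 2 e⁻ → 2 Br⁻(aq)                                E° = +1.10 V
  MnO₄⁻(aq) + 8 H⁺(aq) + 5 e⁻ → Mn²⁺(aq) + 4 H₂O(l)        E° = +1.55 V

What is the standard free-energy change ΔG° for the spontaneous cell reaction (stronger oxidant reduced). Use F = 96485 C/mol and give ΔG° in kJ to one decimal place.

MnO₄⁻/Mn²⁺ (E° = +1.55 V) is the cathode; Br₂/Br⁻ (E° = +1.10 V) is the anode, so E°cell = +0.45 V.
Balancing electrons gives n = 10 (lcm of 5 and 2).
ΔG° = −nFE° = −(10)(96485)(+0.45) = -434,182 J = -434.2 kJ.

-434.2 kJ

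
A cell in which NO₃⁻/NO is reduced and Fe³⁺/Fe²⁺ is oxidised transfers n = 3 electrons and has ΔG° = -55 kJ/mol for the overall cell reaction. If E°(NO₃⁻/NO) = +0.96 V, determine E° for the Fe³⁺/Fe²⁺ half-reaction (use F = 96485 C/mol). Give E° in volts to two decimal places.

+0.77 V

E°cell = −ΔG°/(nF) = −(-55×10³)/((3)(96485)) = +0.190 V.
Since NO₃⁻/NO is the cathode and Fe³⁺/Fe²⁺ the anode, E°cell = E°(NO₃⁻/NO) − E°(Fe³⁺/Fe²⁺).
So E°(Fe³⁺/Fe²⁺) = E°(NO₃⁻/NO) − E°cell = (+0.96) − (+0.190) = +0.77 V.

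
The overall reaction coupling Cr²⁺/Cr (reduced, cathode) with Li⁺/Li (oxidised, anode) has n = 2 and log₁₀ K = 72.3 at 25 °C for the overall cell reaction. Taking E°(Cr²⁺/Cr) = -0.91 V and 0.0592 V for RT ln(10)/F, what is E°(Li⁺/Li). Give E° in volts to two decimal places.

-3.05 V

E°cell = (0.0592/n)·log K = (0.0592/2)(72.3) = +2.140 V.
Since Cr²⁺/Cr is the cathode and Li⁺/Li the anode, E°cell = E°(Cr²⁺/Cr) − E°(Li⁺/Li).
So E°(Li⁺/Li) = E°(Cr²⁺/Cr) − E°cell = (-0.91) − (+2.140) = -3.05 V.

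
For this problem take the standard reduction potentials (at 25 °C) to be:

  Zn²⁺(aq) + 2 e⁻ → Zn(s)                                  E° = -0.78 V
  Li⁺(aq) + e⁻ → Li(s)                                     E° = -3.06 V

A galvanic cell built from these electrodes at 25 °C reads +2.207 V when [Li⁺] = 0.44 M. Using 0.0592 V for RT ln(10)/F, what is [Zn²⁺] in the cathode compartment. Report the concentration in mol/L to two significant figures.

0.00066 M

Zn²⁺/Zn is the cathode, Li⁺/Li the anode: E°cell = +2.28 V, n = 2.
Overall reaction: Zn²⁺(aq) + 2 Li(s) → Zn(s) + 2 Li⁺(aq); Q = [Li⁺]^2/[Zn²⁺]^1.
From E = E° − (0.0592/n) log Q: log Q = (E° − E)·n/0.0592 = (+2.28 − (+2.207))·2/0.0592 = 2.4662.
So 1·log[Zn²⁺] = 2·log(0.44) − log Q = -0.7131 − (2.4662) = -3.1793; [Zn²⁺] = 10^(-3.1793) ≈ 0.00066 M.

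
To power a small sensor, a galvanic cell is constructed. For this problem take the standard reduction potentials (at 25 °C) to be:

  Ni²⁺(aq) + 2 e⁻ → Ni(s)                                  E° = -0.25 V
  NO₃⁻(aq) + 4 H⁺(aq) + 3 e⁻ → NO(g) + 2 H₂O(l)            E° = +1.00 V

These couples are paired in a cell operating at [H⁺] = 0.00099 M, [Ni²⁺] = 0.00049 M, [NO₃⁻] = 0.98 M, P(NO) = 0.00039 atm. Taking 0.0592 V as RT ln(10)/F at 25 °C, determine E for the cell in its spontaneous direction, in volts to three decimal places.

+1.178 V

NO₃⁻/NO is the cathode (higher E°), Ni²⁺/Ni the anode: E°cell = +1.00 − (-0.25) = +1.25 V, n = 6.
Overall: 2 NO₃⁻(aq) + 8 H⁺(aq) + 3 Ni(s) → 2 NO(g) + 4 H₂O(l) + 3 Ni²⁺(aq)
Q = P(NO)^2·[Ni²⁺]^3 / ([NO₃⁻]^2·[H⁺]^8); log Q = 7.305.
E = E° − (0.0592/n) log Q = +1.25 − (0.0592/6)(7.305) = +1.178 V.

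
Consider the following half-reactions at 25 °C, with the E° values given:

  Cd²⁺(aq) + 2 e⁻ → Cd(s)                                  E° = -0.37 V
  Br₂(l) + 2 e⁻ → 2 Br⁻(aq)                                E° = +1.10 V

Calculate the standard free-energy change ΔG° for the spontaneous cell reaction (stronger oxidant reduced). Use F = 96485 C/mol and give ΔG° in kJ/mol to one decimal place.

Br₂/Br⁻ (E° = +1.10 V) is the cathode; Cd²⁺/Cd (E° = -0.37 V) is the anode, so E°cell = +1.47 V.
Balancing electrons gives n = 2 (lcm of 2 and 2).
ΔG° = −nFE° = −(2)(96485)(+1.47) = -283,666 J = -283.7 kJ/mol.

-283.7 kJ/mol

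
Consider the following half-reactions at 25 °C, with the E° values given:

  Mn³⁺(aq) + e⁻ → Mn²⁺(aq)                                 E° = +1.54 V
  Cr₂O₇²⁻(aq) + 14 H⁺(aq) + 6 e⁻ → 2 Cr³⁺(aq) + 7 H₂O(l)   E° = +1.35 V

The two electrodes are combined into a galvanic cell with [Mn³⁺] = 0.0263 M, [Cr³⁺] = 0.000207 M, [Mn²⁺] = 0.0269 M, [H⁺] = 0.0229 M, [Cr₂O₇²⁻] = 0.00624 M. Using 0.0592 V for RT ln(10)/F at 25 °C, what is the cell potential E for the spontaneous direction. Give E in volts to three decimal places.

Mn³⁺/Mn²⁺ is the cathode (higher E°), Cr₂O₇²⁻/Cr³⁺ the anode: E°cell = +1.54 − (+1.35) = +0.19 V, n = 6.
Overall: 6 Mn³⁺(aq) + 2 Cr³⁺(aq) + 7 H₂O(l) → 6 Mn²⁺(aq) + Cr₂O₇²⁻(aq) + 14 H⁺(aq)
Q = [Mn²⁺]^6·[Cr₂O₇²⁻]·[H⁺]^14 / ([Mn³⁺]^6·[Cr³⁺]^2); log Q = -17.740.
E = E° − (0.0592/n) log Q = +0.19 − (0.0592/6)(-17.740) = +0.365 V.

+0.365 V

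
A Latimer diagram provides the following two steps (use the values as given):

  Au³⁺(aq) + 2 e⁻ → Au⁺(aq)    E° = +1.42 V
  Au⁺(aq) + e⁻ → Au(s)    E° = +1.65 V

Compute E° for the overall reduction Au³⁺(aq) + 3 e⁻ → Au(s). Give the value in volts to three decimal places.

+1.497 V

Adding the free-energy changes (−nFE°) of the two steps gives −n₃FE°₃ = −n₁FE°₁ − n₂FE°₂.
E°₃ = (2×+1.42 + 1×+1.65) / 3 = (+4.490) / 3 = +1.497 V.
E° values themselves are not directly additive — weighting by electron count is essential.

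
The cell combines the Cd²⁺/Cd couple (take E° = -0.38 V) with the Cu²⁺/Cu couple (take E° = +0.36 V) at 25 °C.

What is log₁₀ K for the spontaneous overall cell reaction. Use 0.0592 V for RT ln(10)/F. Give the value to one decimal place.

Cathode: Cu²⁺/Cu; anode: Cd²⁺/Cd. E°cell = +0.74 V, n = 2.
log K = nE°cell / 0.0592 = (2)(+0.74) / 0.0592 = 25.0.

25.0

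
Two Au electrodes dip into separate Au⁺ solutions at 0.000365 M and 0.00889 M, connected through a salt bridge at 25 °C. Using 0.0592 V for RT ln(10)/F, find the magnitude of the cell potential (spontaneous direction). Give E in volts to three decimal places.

+0.082 V

For a concentration cell E°cell = 0. The 0.00889 M side is the cathode (reduction is favoured where [Au⁺] is higher).
With n = 1, E = −(0.0592/1) log([Au⁺]ₐₙ/[Au⁺]꜀ₐₜ) = −(0.0592/1) log(0.000365/0.00889) = −(0.0592/1)(-1.387) = +0.082 V.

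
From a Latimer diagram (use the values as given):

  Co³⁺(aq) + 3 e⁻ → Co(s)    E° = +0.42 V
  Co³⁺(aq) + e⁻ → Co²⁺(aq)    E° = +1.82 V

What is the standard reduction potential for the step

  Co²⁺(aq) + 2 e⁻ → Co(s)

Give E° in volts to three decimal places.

-0.280 V

Sequential free energies add, so n₃E°₃ = n₁E°₁ + n₂E°₂.
With n₃ = 3, and the known step contributing 1×(+1.82) V, the unknown satisfies 2·E° = 3×(+0.42) − 1×(+1.82) = -0.560.
E° = -0.560 / 2 = -0.280 V.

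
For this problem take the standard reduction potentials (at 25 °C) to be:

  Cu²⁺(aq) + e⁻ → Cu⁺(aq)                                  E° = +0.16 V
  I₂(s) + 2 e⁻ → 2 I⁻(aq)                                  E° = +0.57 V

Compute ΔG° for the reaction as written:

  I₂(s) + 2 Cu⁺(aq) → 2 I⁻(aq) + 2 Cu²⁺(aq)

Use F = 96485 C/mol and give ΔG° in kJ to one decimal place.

-79.1 kJ

As written, I₂/I⁻ is reduced (cathode) and Cu²⁺/Cu⁺ is oxidised (anode), so E°cell = (+0.57) − (+0.16) = +0.41 V.
Balancing electrons gives n = 2.
ΔG° = −nFE° = −(2)(96485)(+0.41) = -79,118 J = -79.1 kJ.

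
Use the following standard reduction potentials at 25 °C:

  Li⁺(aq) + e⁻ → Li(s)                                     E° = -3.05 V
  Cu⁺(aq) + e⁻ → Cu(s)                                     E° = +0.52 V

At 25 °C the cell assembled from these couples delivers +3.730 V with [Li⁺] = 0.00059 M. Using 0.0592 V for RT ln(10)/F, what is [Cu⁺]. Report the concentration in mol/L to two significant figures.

Cu⁺/Cu is the cathode, Li⁺/Li the anode: E°cell = +3.57 V, n = 1.
Overall reaction: Cu⁺(aq) + Li(s) → Cu(s) + Li⁺(aq); Q = [Li⁺]^1/[Cu⁺]^1.
From E = E° − (0.0592/n) log Q: log Q = (E° − E)·n/0.0592 = (+3.57 − (+3.730))·1/0.0592 = -2.7027.
So 1·log[Cu⁺] = 1·log(0.00059) − log Q = -3.2291 − (-2.7027) = -0.5264; [Cu⁺] = 10^(-0.5264) ≈ 0.30 M.

0.30 M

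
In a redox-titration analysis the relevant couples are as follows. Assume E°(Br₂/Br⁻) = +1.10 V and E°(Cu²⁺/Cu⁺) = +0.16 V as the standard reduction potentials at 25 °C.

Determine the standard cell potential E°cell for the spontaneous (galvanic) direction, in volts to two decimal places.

The Br₂/Br⁻ couple has the higher reduction potential, so it is the cathode; Cu²⁺/Cu⁺ is oxidised at the anode.
E°cell = E°(cathode) − E°(anode) = (+1.10) − (+0.16) = +0.94 V.

+0.94 V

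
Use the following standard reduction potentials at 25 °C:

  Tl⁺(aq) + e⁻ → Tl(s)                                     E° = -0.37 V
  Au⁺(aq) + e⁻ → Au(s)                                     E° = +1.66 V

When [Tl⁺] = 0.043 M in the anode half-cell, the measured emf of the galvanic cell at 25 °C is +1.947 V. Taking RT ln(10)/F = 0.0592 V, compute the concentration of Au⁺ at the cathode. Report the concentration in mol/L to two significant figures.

0.0017 M

Au⁺/Au is the cathode, Tl⁺/Tl the anode: E°cell = +2.03 V, n = 1.
Overall reaction: Au⁺(aq) + Tl(s) → Au(s) + Tl⁺(aq); Q = [Tl⁺]^1/[Au⁺]^1.
From E = E° − (0.0592/n) log Q: log Q = (E° − E)·n/0.0592 = (+2.03 − (+1.947))·1/0.0592 = 1.4020.
So 1·log[Au⁺] = 1·log(0.043) − log Q = -1.3665 − (1.4020) = -2.7685; [Au⁺] = 10^(-2.7685) ≈ 0.0017 M.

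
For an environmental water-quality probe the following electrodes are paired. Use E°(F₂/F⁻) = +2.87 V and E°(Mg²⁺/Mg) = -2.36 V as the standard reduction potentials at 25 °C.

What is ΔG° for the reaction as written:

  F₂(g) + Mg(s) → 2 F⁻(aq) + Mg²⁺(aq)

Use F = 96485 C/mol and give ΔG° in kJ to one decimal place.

-1009.2 kJ

As written, F₂/F⁻ is reduced (cathode) and Mg²⁺/Mg is oxidised (anode), so E°cell = (+2.87) − (-2.36) = +5.23 V.
Balancing electrons gives n = 2.
ΔG° = −nFE° = −(2)(96485)(+5.23) = -1,009,233 J = -1009.2 kJ.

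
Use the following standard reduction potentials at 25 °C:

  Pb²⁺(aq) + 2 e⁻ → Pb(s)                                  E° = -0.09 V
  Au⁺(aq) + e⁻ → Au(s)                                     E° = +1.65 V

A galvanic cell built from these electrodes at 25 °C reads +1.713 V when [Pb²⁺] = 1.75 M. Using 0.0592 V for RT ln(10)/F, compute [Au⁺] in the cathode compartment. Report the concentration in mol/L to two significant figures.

Au⁺/Au is the cathode, Pb²⁺/Pb the anode: E°cell = +1.74 V, n = 2.
Overall reaction: 2 Au⁺(aq) + Pb(s) → 2 Au(s) + Pb²⁺(aq); Q = [Pb²⁺]^1/[Au⁺]^2.
From E = E° − (0.0592/n) log Q: log Q = (E° − E)·n/0.0592 = (+1.74 − (+1.713))·2/0.0592 = 0.9122.
So 2·log[Au⁺] = 1·log(1.75) − log Q = 0.2430 − (0.9122) = -0.6692; log[Au⁺] = -0.6692 / 2 = -0.3346; [Au⁺] = 10^(-0.3346) ≈ 0.46 M.

0.46 M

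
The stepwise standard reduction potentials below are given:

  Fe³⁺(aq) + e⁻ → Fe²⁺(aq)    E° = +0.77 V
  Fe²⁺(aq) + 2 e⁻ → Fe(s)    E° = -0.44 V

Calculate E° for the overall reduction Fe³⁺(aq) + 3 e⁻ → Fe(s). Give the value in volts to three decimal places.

-0.037 V

Adding the free-energy changes (−nFE°) of the two steps gives −n₃FE°₃ = −n₁FE°₁ − n₂FE°₂.
E°₃ = (1×+0.77 + 2×-0.44) / 3 = (-0.110) / 3 = -0.037 V.
Simply averaging or adding the two E° values would be wrong; the electron-weighted sum is required.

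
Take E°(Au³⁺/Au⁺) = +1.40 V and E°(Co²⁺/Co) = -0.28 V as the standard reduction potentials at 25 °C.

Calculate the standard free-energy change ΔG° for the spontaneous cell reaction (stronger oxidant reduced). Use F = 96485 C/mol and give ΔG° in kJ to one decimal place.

Au³⁺/Au⁺ (E° = +1.40 V) is the cathode; Co²⁺/Co (E° = -0.28 V) is the anode, so E°cell = +1.68 V.
Balancing electrons gives n = 2 (lcm of 2 and 2).
ΔG° = −nFE° = −(2)(96485)(+1.68) = -324,190 J = -324.2 kJ.

-324.2 kJ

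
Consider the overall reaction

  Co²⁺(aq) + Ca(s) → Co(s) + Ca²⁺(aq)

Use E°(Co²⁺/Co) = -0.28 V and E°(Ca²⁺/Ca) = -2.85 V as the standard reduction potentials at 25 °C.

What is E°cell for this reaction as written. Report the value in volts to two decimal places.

The Co²⁺/Co couple has the higher reduction potential, so it is the cathode; Ca²⁺/Ca is oxidised at the anode.
E°cell = E°(cathode) − E°(anode) = (-0.28) − (-2.85) = +2.57 V.

+2.57 V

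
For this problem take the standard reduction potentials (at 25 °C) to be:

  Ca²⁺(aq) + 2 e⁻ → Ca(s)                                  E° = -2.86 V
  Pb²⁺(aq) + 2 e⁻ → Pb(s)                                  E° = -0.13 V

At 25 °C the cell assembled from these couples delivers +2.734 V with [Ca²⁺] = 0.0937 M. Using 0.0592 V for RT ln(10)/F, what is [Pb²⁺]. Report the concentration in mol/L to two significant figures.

Pb²⁺/Pb is the cathode, Ca²⁺/Ca the anode: E°cell = +2.73 V, n = 2.
Overall reaction: Pb²⁺(aq) + Ca(s) → Pb(s) + Ca²⁺(aq); Q = [Ca²⁺]^1/[Pb²⁺]^1.
From E = E° − (0.0592/n) log Q: log Q = (E° − E)·n/0.0592 = (+2.73 − (+2.734))·2/0.0592 = -0.1351.
So 1·log[Pb²⁺] = 1·log(0.0937) − log Q = -1.0283 − (-0.1351) = -0.8932; [Pb²⁺] = 10^(-0.8932) ≈ 0.13 M.

0.13 M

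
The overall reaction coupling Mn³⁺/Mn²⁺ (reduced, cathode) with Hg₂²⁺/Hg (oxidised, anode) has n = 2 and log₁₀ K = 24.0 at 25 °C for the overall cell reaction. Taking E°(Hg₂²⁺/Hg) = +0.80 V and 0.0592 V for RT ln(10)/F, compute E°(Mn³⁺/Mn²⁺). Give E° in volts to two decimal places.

E°cell = (0.0592/n)·log K = (0.0592/2)(24.0) = +0.710 V.
Since Mn³⁺/Mn²⁺ is the cathode and Hg₂²⁺/Hg the anode, E°cell = E°(Mn³⁺/Mn²⁺) − E°(Hg₂²⁺/Hg).
So E°(Mn³⁺/Mn²⁺) = E°cell + E°(Hg₂²⁺/Hg) = +0.710 + (+0.80) = +1.51 V.

+1.51 V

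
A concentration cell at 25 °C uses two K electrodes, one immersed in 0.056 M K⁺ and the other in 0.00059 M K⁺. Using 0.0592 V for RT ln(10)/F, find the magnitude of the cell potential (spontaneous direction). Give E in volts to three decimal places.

For a concentration cell E°cell = 0. The 0.056 M side is the cathode (reduction is favoured where [K⁺] is higher).
With n = 1, E = −(0.0592/1) log([K⁺]ₐₙ/[K⁺]꜀ₐₜ) = −(0.0592/1) log(0.00059/0.056) = −(0.0592/1)(-1.977) = +0.117 V.

+0.117 V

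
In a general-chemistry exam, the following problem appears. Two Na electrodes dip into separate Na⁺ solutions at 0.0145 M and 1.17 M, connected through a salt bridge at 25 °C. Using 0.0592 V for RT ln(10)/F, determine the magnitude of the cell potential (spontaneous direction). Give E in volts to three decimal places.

+0.113 V

For a concentration cell E°cell = 0. The 1.17 M side is the cathode (reduction is favoured where [Na⁺] is higher).
With n = 1, E = −(0.0592/1) log([Na⁺]ₐₙ/[Na⁺]꜀ₐₜ) = −(0.0592/1) log(0.0145/1.17) = −(0.0592/1)(-1.907) = +0.113 V.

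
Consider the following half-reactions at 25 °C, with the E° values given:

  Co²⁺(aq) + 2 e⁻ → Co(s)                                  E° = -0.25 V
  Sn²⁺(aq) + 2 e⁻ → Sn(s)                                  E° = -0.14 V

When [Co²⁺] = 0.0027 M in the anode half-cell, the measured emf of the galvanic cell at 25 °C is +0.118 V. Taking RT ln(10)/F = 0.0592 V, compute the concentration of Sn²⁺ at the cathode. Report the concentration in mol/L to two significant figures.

Sn²⁺/Sn is the cathode, Co²⁺/Co the anode: E°cell = +0.11 V, n = 2.
Overall reaction: Sn²⁺(aq) + Co(s) → Sn(s) + Co²⁺(aq); Q = [Co²⁺]^1/[Sn²⁺]^1.
From E = E° − (0.0592/n) log Q: log Q = (E° − E)·n/0.0592 = (+0.11 − (+0.118))·2/0.0592 = -0.2703.
So 1·log[Sn²⁺] = 1·log(0.0027) − log Q = -2.5686 − (-0.2703) = -2.2983; [Sn²⁺] = 10^(-2.2983) ≈ 0.0050 M.

0.0050 M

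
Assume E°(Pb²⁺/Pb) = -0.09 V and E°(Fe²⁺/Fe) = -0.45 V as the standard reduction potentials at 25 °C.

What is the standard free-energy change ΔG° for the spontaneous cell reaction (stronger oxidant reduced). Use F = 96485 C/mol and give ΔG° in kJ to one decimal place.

Pb²⁺/Pb (E° = -0.09 V) is the cathode; Fe²⁺/Fe (E° = -0.45 V) is the anode, so E°cell = +0.36 V.
Balancing electrons gives n = 2 (lcm of 2 and 2).
ΔG° = −nFE° = −(2)(96485)(+0.36) = -69,469 J = -69.5 kJ.

-69.5 kJ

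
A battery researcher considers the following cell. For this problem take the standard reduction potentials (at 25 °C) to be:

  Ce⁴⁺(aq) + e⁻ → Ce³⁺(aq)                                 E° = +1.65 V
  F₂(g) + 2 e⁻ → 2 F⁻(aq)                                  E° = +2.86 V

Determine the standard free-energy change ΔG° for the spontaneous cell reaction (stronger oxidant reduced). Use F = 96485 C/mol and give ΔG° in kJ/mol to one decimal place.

-233.5 kJ/mol

F₂/F⁻ (E° = +2.86 V) is the cathode; Ce⁴⁺/Ce³⁺ (E° = +1.65 V) is the anode, so E°cell = +1.21 V.
Balancing electrons gives n = 2 (lcm of 2 and 1).
ΔG° = −nFE° = −(2)(96485)(+1.21) = -233,494 J = -233.5 kJ/mol.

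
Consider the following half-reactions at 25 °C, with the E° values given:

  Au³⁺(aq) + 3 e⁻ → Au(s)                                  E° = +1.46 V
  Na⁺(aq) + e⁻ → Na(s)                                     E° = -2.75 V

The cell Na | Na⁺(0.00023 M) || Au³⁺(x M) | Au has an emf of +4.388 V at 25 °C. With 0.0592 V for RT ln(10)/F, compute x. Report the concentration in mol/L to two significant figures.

0.013 M

Au³⁺/Au is the cathode, Na⁺/Na the anode: E°cell = +4.21 V, n = 3.
Overall reaction: Au³⁺(aq) + 3 Na(s) → Au(s) + 3 Na⁺(aq); Q = [Na⁺]^3/[Au³⁺]^1.
From E = E° − (0.0592/n) log Q: log Q = (E° − E)·n/0.0592 = (+4.21 − (+4.388))·3/0.0592 = -9.0203.
So 1·log[Au³⁺] = 3·log(0.00023) − log Q = -10.9148 − (-9.0203) = -1.8945; [Au³⁺] = 10^(-1.8945) ≈ 0.013 M.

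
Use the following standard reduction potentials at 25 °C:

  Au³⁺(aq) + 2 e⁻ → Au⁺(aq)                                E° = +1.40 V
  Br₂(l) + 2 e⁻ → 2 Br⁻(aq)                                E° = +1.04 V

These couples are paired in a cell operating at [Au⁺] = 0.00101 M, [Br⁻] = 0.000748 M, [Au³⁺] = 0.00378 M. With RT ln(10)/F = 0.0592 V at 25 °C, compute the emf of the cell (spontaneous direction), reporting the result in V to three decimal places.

+0.192 V

Au³⁺/Au⁺ is the cathode (higher E°), Br₂/Br⁻ the anode: E°cell = +1.40 − (+1.04) = +0.36 V, n = 2.
Overall: Au³⁺(aq) + 2 Br⁻(aq) → Au⁺(aq) + Br₂(l)
Q = [Au⁺] / ([Au³⁺]·[Br⁻]^2); log Q = 5.679.
E = E° − (0.0592/n) log Q = +0.36 − (0.0592/2)(5.679) = +0.192 V.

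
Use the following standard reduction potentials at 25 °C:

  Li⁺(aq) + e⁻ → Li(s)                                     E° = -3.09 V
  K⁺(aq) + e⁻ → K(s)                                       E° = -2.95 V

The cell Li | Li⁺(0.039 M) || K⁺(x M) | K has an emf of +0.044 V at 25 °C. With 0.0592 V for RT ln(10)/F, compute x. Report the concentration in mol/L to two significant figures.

K⁺/K is the cathode, Li⁺/Li the anode: E°cell = +0.14 V, n = 1.
Overall reaction: K⁺(aq) + Li(s) → K(s) + Li⁺(aq); Q = [Li⁺]^1/[K⁺]^1.
From E = E° − (0.0592/n) log Q: log Q = (E° − E)·n/0.0592 = (+0.14 − (+0.044))·1/0.0592 = 1.6216.
So 1·log[K⁺] = 1·log(0.039) − log Q = -1.4089 − (1.6216) = -3.0305; [K⁺] = 10^(-3.0305) ≈ 0.00093 M.

0.00093 M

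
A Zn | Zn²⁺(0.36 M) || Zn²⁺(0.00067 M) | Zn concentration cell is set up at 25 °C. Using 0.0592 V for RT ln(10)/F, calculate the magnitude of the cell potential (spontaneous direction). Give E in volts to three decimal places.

For a concentration cell E°cell = 0. The 0.36 M side is the cathode (reduction is favoured where [Zn²⁺] is higher).
With n = 2, E = −(0.0592/2) log([Zn²⁺]ₐₙ/[Zn²⁺]꜀ₐₜ) = −(0.0592/2) log(0.00067/0.36) = −(0.0592/2)(-2.730) = +0.081 V.

+0.081 V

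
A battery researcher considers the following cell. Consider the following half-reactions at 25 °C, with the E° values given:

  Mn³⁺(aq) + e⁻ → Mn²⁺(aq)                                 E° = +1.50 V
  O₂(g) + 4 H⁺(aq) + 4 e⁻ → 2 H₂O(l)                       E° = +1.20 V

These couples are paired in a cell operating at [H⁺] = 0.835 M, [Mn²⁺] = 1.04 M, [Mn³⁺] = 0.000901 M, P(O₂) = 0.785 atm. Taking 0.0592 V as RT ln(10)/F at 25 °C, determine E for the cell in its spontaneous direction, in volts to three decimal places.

+0.125 V

Mn³⁺/Mn²⁺ is the cathode (higher E°), O₂/H₂O the anode: E°cell = +1.50 − (+1.20) = +0.30 V, n = 4.
Overall: 4 Mn³⁺(aq) + 2 H₂O(l) → 4 Mn²⁺(aq) + O₂(g) + 4 H⁺(aq)
Q = [Mn²⁺]^4·P(O₂)·[H⁺]^4 / ([Mn³⁺]^4); log Q = 11.831.
E = E° − (0.0592/n) log Q = +0.30 − (0.0592/4)(11.831) = +0.125 V.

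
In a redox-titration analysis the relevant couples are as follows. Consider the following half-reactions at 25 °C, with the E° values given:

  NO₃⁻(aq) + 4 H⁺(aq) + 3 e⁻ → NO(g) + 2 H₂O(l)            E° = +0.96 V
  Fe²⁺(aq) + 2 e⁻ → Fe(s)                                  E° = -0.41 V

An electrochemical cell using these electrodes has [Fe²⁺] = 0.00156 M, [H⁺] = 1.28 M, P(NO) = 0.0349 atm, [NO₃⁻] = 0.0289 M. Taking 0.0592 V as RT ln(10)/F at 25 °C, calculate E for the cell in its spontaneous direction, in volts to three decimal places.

NO₃⁻/NO is the cathode (higher E°), Fe²⁺/Fe the anode: E°cell = +0.96 − (-0.41) = +1.37 V, n = 6.
Overall: 2 NO₃⁻(aq) + 8 H⁺(aq) + 3 Fe(s) → 2 NO(g) + 4 H₂O(l) + 3 Fe²⁺(aq)
Q = P(NO)^2·[Fe²⁺]^3 / ([NO₃⁻]^2·[H⁺]^8); log Q = -9.114.
E = E° − (0.0592/n) log Q = +1.37 − (0.0592/6)(-9.114) = +1.460 V.

+1.460 V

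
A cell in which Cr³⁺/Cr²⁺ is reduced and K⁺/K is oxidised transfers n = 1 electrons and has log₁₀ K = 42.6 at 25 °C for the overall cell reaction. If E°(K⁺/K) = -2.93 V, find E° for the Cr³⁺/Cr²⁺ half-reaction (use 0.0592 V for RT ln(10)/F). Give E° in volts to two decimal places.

-0.41 V

E°cell = (0.0592/n)·log K = (0.0592/1)(42.6) = +2.522 V.
Since Cr³⁺/Cr²⁺ is the cathode and K⁺/K the anode, E°cell = E°(Cr³⁺/Cr²⁺) − E°(K⁺/K).
So E°(Cr³⁺/Cr²⁺) = E°cell + E°(K⁺/K) = +2.522 + (-2.93) = -0.41 V.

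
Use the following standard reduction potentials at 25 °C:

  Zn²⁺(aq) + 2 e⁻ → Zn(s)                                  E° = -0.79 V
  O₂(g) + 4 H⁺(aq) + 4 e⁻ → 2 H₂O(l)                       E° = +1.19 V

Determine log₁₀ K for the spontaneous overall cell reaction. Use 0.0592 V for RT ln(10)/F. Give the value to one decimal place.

Cathode: O₂/H₂O; anode: Zn²⁺/Zn. E°cell = +1.98 V, n = 4.
log K = nE°cell / 0.0592 = (4)(+1.98) / 0.0592 = 133.8.

133.8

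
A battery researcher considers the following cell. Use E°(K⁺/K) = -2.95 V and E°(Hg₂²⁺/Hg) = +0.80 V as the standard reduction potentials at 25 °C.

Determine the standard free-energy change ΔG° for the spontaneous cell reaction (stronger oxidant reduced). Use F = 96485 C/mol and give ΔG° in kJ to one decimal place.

-723.6 kJ

Hg₂²⁺/Hg (E° = +0.80 V) is the cathode; K⁺/K (E° = -2.95 V) is the anode, so E°cell = +3.75 V.
Balancing electrons gives n = 2 (lcm of 2 and 1).
ΔG° = −nFE° = −(2)(96485)(+3.75) = -723,638 J = -723.6 kJ.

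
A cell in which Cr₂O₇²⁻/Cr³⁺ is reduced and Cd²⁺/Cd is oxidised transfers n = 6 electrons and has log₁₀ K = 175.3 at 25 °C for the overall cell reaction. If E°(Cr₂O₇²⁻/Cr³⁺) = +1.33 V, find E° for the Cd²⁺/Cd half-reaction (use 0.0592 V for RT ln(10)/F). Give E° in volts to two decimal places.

E°cell = (0.0592/n)·log K = (0.0592/6)(175.3) = +1.730 V.
Since Cr₂O₇²⁻/Cr³⁺ is the cathode and Cd²⁺/Cd the anode, E°cell = E°(Cr₂O₇²⁻/Cr³⁺) − E°(Cd²⁺/Cd).
So E°(Cd²⁺/Cd) = E°(Cr₂O₇²⁻/Cr³⁺) − E°cell = (+1.33) − (+1.730) = -0.40 V.

-0.40 V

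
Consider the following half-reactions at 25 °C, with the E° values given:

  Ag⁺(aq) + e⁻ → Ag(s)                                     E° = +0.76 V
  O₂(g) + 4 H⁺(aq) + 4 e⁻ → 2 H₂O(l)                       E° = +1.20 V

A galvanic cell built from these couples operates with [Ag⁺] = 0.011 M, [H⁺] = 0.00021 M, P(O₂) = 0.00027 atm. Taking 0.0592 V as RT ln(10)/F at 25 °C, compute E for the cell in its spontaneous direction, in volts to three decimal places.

O₂/H₂O is the cathode (higher E°), Ag⁺/Ag the anode: E°cell = +1.20 − (+0.76) = +0.44 V, n = 4.
Overall: O₂(g) + 4 H⁺(aq) + 4 Ag(s) → 2 H₂O(l) + 4 Ag⁺(aq)
Q = [Ag⁺]^4 / (P(O₂)·[H⁺]^4); log Q = 10.445.
E = E° − (0.0592/n) log Q = +0.44 − (0.0592/4)(10.445) = +0.285 V.

+0.285 V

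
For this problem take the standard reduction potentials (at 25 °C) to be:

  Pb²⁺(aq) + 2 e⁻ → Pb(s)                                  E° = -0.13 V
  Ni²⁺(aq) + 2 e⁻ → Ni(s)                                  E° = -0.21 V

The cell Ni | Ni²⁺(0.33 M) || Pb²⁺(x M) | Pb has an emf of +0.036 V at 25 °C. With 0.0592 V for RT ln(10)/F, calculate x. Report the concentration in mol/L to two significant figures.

0.011 M

Pb²⁺/Pb is the cathode, Ni²⁺/Ni the anode: E°cell = +0.08 V, n = 2.
Overall reaction: Pb²⁺(aq) + Ni(s) → Pb(s) + Ni²⁺(aq); Q = [Ni²⁺]^1/[Pb²⁺]^1.
From E = E° − (0.0592/n) log Q: log Q = (E° − E)·n/0.0592 = (+0.08 − (+0.036))·2/0.0592 = 1.4865.
So 1·log[Pb²⁺] = 1·log(0.33) − log Q = -0.4815 − (1.4865) = -1.9680; [Pb²⁺] = 10^(-1.9680) ≈ 0.011 M.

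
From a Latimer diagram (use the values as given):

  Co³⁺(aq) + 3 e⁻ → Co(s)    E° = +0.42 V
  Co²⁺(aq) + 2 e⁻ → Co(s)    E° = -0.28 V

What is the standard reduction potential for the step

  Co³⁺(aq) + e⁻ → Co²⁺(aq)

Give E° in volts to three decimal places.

+1.820 V

Sequential free energies add, so n₃E°₃ = n₁E°₁ + n₂E°₂.
With n₃ = 3, and the known step contributing 2×(-0.28) V, the unknown satisfies 1·E° = 3×(+0.42) − 2×(-0.28) = +1.820.
E° = +1.820 / 1 = +1.820 V.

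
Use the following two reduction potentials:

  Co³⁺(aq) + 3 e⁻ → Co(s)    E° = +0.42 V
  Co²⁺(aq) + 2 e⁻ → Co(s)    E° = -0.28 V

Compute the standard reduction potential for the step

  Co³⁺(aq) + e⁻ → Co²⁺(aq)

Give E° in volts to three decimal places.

Sequential free energies add, so n₃E°₃ = n₁E°₁ + n₂E°₂.
With n₃ = 3, and the known step contributing 2×(-0.28) V, the unknown satisfies 1·E° = 3×(+0.42) − 2×(-0.28) = +1.820.
E° = +1.820 / 1 = +1.820 V.

+1.820 V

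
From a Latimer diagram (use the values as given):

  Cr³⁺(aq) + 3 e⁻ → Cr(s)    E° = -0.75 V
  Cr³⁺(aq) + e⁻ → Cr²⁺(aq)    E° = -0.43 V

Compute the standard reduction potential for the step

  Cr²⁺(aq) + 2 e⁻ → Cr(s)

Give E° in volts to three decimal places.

Sequential free energies add, so n₃E°₃ = n₁E°₁ + n₂E°₂.
With n₃ = 3, and the known step contributing 1×(-0.43) V, the unknown satisfies 2·E° = 3×(-0.75) − 1×(-0.43) = -1.820.
E° = -1.820 / 2 = -0.910 V.

-0.910 V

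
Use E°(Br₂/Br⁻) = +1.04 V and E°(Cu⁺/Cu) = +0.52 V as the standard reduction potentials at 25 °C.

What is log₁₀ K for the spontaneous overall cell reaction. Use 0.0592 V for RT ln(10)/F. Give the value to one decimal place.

17.6

Cathode: Br₂/Br⁻; anode: Cu⁺/Cu. E°cell = +0.52 V, n = 2.
log K = nE°cell / 0.0592 = (2)(+0.52) / 0.0592 = 17.6.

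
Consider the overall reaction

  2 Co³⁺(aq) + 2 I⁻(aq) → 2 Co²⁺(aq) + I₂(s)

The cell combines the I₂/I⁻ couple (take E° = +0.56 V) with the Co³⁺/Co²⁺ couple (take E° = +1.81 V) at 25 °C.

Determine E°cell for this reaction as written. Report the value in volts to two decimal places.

+1.25 V

The Co³⁺/Co²⁺ couple has the higher reduction potential, so it is the cathode; I₂/I⁻ is oxidised at the anode.
E°cell = E°(cathode) − E°(anode) = (+1.81) − (+0.56) = +1.25 V.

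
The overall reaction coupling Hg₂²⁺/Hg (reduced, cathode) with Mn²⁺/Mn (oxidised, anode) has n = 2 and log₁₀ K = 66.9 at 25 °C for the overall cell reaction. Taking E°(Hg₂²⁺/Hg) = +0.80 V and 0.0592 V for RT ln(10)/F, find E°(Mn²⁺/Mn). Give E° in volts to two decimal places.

E°cell = (0.0592/n)·log K = (0.0592/2)(66.9) = +1.980 V.
Since Hg₂²⁺/Hg is the cathode and Mn²⁺/Mn the anode, E°cell = E°(Hg₂²⁺/Hg) − E°(Mn²⁺/Mn).
So E°(Mn²⁺/Mn) = E°(Hg₂²⁺/Hg) − E°cell = (+0.80) − (+1.980) = -1.18 V.

-1.18 V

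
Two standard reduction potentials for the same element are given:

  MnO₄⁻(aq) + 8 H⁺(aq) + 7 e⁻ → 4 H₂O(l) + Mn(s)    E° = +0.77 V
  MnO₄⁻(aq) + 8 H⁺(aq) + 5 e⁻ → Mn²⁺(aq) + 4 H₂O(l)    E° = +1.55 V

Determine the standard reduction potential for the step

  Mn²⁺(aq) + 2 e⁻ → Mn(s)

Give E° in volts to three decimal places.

-1.180 V

Sequential free energies add, so n₃E°₃ = n₁E°₁ + n₂E°₂.
With n₃ = 7, and the known step contributing 5×(+1.55) V, the unknown satisfies 2·E° = 7×(+0.77) − 5×(+1.55) = -2.360.
E° = -2.360 / 2 = -1.180 V.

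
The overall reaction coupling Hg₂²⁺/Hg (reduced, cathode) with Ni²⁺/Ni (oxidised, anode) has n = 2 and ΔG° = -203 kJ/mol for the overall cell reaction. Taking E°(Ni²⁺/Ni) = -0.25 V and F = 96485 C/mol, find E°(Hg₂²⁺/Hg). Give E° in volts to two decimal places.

E°cell = −ΔG°/(nF) = −(-203×10³)/((2)(96485)) = +1.052 V.
Since Hg₂²⁺/Hg is the cathode and Ni²⁺/Ni the anode, E°cell = E°(Hg₂²⁺/Hg) − E°(Ni²⁺/Ni).
So E°(Hg₂²⁺/Hg) = E°cell + E°(Ni²⁺/Ni) = +1.052 + (-0.25) = +0.80 V.

+0.80 V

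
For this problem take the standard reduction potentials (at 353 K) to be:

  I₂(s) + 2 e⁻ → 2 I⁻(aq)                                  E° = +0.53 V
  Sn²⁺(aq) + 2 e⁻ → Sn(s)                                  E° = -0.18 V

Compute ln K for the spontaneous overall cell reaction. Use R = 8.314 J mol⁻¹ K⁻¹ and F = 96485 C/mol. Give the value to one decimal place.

Cathode: I₂/I⁻; anode: Sn²⁺/Sn. E°cell = (+0.53) − (-0.18) = +0.71 V, with n = 2.
ΔG° = −nFE° = −RT ln K, so ln K = nFE°/(RT) = (2)(96485)(+0.71) / ((8.314)(353)) = 46.684.

46.7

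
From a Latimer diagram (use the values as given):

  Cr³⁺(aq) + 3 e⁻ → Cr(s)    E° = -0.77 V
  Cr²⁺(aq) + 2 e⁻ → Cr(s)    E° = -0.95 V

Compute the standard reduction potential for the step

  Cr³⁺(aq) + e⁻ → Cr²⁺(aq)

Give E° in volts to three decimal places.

Sequential free energies add, so n₃E°₃ = n₁E°₁ + n₂E°₂.
With n₃ = 3, and the known step contributing 2×(-0.95) V, the unknown satisfies 1·E° = 3×(-0.77) − 2×(-0.95) = -0.410.
E° = -0.410 / 1 = -0.410 V.

-0.410 V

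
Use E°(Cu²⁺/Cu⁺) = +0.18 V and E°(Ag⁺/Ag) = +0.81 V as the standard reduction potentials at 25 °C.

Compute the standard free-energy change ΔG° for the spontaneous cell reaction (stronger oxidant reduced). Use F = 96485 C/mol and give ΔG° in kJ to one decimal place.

-60.8 kJ

Ag⁺/Ag (E° = +0.81 V) is the cathode; Cu²⁺/Cu⁺ (E° = +0.18 V) is the anode, so E°cell = +0.63 V.
Balancing electrons gives n = 1 (lcm of 1 and 1).
ΔG° = −nFE° = −(1)(96485)(+0.63) = -60,786 J = -60.8 kJ.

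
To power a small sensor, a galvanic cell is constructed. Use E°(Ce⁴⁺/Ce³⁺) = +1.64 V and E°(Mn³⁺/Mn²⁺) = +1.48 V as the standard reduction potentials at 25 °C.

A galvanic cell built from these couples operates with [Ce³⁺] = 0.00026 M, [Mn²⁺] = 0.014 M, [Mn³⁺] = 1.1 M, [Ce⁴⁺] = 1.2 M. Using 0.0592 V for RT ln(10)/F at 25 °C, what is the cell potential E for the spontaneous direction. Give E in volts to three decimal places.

+0.265 V

Ce⁴⁺/Ce³⁺ is the cathode (higher E°), Mn³⁺/Mn²⁺ the anode: E°cell = +1.64 − (+1.48) = +0.16 V, n = 1.
Overall: Ce⁴⁺(aq) + Mn²⁺(aq) → Ce³⁺(aq) + Mn³⁺(aq)
Q = [Ce³⁺]·[Mn³⁺] / ([Ce⁴⁺]·[Mn²⁺]); log Q = -1.769.
E = E° − (0.0592/n) log Q = +0.16 − (0.0592/1)(-1.769) = +0.265 V.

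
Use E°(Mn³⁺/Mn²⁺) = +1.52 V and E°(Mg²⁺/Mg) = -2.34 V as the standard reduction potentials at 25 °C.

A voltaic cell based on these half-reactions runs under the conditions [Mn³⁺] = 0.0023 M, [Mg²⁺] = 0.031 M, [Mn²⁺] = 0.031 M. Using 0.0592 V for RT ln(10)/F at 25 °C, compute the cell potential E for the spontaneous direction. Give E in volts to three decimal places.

Mn³⁺/Mn²⁺ is the cathode (higher E°), Mg²⁺/Mg the anode: E°cell = +1.52 − (-2.34) = +3.86 V, n = 2.
Overall: 2 Mn³⁺(aq) + Mg(s) → 2 Mn²⁺(aq) + Mg²⁺(aq)
Q = [Mn²⁺]^2·[Mg²⁺] / ([Mn³⁺]^2); log Q = 0.751.
E = E° − (0.0592/n) log Q = +3.86 − (0.0592/2)(0.751) = +3.838 V.

+3.838 V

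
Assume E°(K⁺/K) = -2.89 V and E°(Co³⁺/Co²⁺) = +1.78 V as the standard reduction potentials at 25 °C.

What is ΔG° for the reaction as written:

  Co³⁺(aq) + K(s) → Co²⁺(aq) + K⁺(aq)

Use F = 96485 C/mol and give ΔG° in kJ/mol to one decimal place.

-450.6 kJ/mol

As written, Co³⁺/Co²⁺ is reduced (cathode) and K⁺/K is oxidised (anode), so E°cell = (+1.78) − (-2.89) = +4.67 V.
Balancing electrons gives n = 1.
ΔG° = −nFE° = −(1)(96485)(+4.67) = -450,585 J = -450.6 kJ/mol.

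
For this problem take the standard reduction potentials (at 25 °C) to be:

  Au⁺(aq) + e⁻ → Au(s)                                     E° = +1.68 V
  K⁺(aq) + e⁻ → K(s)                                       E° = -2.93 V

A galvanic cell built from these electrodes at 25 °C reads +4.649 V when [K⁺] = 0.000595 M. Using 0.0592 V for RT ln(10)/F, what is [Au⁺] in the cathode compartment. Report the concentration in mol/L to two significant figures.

0.0027 M

Au⁺/Au is the cathode, K⁺/K the anode: E°cell = +4.61 V, n = 1.
Overall reaction: Au⁺(aq) + K(s) → Au(s) + K⁺(aq); Q = [K⁺]^1/[Au⁺]^1.
From E = E° − (0.0592/n) log Q: log Q = (E° − E)·n/0.0592 = (+4.61 − (+4.649))·1/0.0592 = -0.6588.
So 1·log[Au⁺] = 1·log(0.000595) − log Q = -3.2255 − (-0.6588) = -2.5667; [Au⁺] = 10^(-2.5667) ≈ 0.0027 M.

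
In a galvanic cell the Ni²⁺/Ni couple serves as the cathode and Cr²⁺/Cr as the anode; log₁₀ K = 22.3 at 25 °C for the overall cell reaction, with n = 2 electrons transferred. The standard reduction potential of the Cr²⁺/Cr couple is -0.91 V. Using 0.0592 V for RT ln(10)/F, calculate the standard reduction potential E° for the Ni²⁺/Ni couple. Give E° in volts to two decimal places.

-0.25 V

E°cell = (0.0592/n)·log K = (0.0592/2)(22.3) = +0.660 V.
Since Ni²⁺/Ni is the cathode and Cr²⁺/Cr the anode, E°cell = E°(Ni²⁺/Ni) − E°(Cr²⁺/Cr).
So E°(Ni²⁺/Ni) = E°cell + E°(Cr²⁺/Cr) = +0.660 + (-0.91) = -0.25 V.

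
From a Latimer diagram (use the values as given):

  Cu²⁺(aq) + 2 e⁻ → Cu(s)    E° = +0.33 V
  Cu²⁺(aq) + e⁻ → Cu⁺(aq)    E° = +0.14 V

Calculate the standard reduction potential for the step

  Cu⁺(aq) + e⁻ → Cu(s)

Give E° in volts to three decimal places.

Sequential free energies add, so n₃E°₃ = n₁E°₁ + n₂E°₂.
With n₃ = 2, and the known step contributing 1×(+0.14) V, the unknown satisfies 1·E° = 2×(+0.33) − 1×(+0.14) = +0.520.
E° = +0.520 / 1 = +0.520 V.

+0.520 V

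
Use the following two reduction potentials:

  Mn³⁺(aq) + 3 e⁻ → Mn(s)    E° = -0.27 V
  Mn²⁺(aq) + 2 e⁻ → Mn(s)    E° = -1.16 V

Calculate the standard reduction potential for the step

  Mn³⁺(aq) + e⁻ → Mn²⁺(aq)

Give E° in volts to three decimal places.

+1.510 V

Sequential free energies add, so n₃E°₃ = n₁E°₁ + n₂E°₂.
With n₃ = 3, and the known step contributing 2×(-1.16) V, the unknown satisfies 1·E° = 3×(-0.27) − 2×(-1.16) = +1.510.
E° = +1.510 / 1 = +1.510 V.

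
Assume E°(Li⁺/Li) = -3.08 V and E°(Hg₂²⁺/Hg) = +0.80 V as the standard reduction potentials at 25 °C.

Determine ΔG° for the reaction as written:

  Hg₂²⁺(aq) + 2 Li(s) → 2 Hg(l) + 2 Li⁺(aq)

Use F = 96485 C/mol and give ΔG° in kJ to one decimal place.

As written, Hg₂²⁺/Hg is reduced (cathode) and Li⁺/Li is oxidised (anode), so E°cell = (+0.80) − (-3.08) = +3.88 V.
Balancing electrons gives n = 2.
ΔG° = −nFE° = −(2)(96485)(+3.88) = -748,724 J = -748.7 kJ.

-748.7 kJ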